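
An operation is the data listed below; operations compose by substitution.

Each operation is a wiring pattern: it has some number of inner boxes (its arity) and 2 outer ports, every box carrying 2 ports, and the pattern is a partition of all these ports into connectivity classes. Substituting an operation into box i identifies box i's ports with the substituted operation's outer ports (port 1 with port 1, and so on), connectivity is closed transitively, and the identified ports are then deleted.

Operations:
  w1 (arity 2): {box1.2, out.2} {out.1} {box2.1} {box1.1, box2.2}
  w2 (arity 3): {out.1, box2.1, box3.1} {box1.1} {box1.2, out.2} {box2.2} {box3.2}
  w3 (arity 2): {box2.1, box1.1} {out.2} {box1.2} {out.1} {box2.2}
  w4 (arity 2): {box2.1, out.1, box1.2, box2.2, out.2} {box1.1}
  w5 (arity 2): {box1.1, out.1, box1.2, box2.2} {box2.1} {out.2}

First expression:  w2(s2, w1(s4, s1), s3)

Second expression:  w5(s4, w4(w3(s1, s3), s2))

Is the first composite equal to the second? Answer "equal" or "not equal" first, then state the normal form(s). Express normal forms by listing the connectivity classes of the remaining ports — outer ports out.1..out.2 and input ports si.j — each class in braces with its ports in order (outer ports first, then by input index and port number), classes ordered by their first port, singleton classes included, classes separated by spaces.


not equal — first {out.1, s3.1} {out.2, s2.2} {s1.1} {s1.2, s4.1} {s2.1} {s3.2} {s4.2}, second {out.1, s2.1, s2.2, s4.1, s4.2} {out.2} {s1.1, s3.1} {s1.2} {s3.2}

The first expression, normalized: {out.1, s3.1} {out.2, s2.2} {s1.1} {s1.2, s4.1} {s2.1} {s3.2} {s4.2}
The second expression, normalized: {out.1, s2.1, s2.2, s4.1, s4.2} {out.2} {s1.1, s3.1} {s1.2} {s3.2}
Distinct normal forms: not equal.


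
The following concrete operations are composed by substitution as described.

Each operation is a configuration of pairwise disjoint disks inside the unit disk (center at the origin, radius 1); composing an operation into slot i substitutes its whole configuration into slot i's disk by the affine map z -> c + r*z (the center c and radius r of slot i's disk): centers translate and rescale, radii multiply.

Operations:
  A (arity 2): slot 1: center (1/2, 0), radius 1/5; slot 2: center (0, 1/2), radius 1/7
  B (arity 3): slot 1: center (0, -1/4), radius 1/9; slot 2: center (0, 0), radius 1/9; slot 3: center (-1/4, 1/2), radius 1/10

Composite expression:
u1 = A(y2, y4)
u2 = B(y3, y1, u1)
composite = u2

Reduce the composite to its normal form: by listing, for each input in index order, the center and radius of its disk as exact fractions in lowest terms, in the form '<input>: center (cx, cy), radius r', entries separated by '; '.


y1: center (0, 0), radius 1/9; y2: center (-1/5, 1/2), radius 1/50; y3: center (0, -1/4), radius 1/9; y4: center (-1/4, 11/20), radius 1/70

Follow each y-input down from B: c' goes to c + r*c', radius to r*r'.
input y3: applying the 1 nested substitution gives center (0, -1/4), radius 1/9
input y1: applying the 1 nested substitution gives center (0, 0), radius 1/9
input y2: applying the 2 nested substitutions gives center (-1/5, 1/2), radius 1/50
input y4: applying the 2 nested substitutions gives center (-1/4, 11/20), radius 1/70


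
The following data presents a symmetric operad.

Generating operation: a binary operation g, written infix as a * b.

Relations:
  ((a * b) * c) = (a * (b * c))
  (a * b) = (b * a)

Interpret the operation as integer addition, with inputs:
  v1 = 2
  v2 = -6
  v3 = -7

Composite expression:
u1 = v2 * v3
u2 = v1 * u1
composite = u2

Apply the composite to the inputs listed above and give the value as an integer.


(v2 * v3) = -13
(v1 * (v2 * v3)) = -11

-11


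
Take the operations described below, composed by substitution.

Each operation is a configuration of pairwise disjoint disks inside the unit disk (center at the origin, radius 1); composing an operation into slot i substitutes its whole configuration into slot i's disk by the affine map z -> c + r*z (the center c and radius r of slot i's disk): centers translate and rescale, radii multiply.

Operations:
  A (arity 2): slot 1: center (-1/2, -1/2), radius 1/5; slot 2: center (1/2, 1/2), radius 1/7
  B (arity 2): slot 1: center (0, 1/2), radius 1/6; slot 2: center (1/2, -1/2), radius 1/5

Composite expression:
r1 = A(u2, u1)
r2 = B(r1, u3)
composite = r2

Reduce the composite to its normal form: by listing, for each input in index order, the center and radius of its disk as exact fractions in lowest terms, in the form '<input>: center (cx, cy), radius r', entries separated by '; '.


u1: center (1/12, 7/12), radius 1/42; u2: center (-1/12, 5/12), radius 1/30; u3: center (1/2, -1/2), radius 1/5


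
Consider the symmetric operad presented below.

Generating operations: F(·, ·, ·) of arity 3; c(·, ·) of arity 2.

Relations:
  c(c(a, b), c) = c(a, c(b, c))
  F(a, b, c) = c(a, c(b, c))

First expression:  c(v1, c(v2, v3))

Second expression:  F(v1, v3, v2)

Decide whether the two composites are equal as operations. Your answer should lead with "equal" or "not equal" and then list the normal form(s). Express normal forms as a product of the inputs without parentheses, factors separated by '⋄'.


The first expression reduces to v1 ⋄ v2 ⋄ v3
The second expression reduces to v1 ⋄ v3 ⋄ v2
They disagree, so not equal.

not equal; the first gives v1 ⋄ v2 ⋄ v3 and the second v1 ⋄ v3 ⋄ v2


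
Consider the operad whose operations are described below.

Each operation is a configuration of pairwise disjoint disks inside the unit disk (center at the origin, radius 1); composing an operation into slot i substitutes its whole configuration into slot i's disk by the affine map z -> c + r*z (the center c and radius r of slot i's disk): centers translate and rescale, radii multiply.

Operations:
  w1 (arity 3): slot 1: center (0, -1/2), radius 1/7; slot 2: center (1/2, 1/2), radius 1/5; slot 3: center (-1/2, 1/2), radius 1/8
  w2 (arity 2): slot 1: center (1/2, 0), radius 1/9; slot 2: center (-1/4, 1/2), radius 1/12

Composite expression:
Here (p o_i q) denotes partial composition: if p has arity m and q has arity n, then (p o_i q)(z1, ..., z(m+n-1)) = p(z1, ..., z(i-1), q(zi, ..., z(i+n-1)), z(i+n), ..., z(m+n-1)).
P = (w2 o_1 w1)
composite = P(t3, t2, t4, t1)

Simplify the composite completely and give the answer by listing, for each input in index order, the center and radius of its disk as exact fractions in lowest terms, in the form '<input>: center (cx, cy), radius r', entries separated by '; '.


t1: center (-1/4, 1/2), radius 1/12; t2: center (5/9, 1/18), radius 1/45; t3: center (1/2, -1/18), radius 1/63; t4: center (4/9, 1/18), radius 1/72

Follow each t-input down from w2: c' goes to c + r*c', radius to r*r'.
t3: after 2 affine steps, its disk has center (1/2, -1/18), radius 1/63
t2: after 2 affine steps, its disk has center (5/9, 1/18), radius 1/45
t4: after 2 affine steps, its disk has center (4/9, 1/18), radius 1/72
t1: after 1 affine step, its disk has center (-1/4, 1/2), radius 1/12


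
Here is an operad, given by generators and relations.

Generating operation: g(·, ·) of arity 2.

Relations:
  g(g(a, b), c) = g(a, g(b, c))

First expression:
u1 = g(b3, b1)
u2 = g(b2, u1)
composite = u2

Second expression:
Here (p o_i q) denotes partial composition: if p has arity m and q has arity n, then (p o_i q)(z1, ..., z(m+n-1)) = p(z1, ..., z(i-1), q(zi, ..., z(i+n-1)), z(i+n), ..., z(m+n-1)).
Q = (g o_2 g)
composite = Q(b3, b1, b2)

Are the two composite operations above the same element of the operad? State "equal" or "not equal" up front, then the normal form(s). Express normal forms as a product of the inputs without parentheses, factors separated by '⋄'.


The first expression reduces to b2 ⋄ b3 ⋄ b1
The second expression reduces to b3 ⋄ b1 ⋄ b2
No match — not equal.

not equal: they reduce to b2 ⋄ b3 ⋄ b1 and b3 ⋄ b1 ⋄ b2


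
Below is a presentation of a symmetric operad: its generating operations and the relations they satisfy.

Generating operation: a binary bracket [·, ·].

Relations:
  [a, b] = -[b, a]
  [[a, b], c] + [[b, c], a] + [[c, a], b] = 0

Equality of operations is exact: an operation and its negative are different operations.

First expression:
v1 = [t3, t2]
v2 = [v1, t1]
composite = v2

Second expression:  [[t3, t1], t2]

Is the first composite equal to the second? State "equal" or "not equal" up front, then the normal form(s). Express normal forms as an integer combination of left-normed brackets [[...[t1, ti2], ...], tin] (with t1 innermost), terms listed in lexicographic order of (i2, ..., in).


The first expression reduces to [[t1, t2], t3] - [[t1, t3], t2]
The second expression reduces to -[[t1, t3], t2]
No match — not equal.

not equal — first [[t1, t2], t3] - [[t1, t3], t2], second -[[t1, t3], t2]


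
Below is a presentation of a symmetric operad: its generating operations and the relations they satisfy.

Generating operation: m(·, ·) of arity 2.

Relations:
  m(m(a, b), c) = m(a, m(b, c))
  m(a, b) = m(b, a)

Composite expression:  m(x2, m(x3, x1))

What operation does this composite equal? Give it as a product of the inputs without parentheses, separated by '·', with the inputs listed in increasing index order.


x1 · x2 · x3

Shape and order are irrelevant to m; the x-input set decides.
m(x3, x1) reduces to x3 · x1
m(x2, m(x3, x1)) reduces to x2 · x3 · x1
rearranged into index order: x1 · x2 · x3


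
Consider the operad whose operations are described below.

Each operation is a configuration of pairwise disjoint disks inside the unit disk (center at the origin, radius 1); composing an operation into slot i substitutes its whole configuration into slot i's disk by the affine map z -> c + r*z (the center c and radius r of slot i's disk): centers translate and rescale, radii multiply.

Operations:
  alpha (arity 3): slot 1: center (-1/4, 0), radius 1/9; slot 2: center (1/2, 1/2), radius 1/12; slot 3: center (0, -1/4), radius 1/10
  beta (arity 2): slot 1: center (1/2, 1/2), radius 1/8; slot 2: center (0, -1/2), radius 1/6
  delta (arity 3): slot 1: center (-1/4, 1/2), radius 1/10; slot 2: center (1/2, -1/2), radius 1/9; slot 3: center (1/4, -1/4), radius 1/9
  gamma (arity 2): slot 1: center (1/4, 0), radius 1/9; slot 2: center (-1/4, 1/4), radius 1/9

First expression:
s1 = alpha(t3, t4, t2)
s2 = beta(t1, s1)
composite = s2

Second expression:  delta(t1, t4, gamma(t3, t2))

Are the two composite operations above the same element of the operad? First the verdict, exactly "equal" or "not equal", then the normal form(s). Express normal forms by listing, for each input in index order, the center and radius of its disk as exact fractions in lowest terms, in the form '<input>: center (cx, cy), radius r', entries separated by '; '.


not equal; the first gives t1: center (1/2, 1/2), radius 1/8; t2: center (0, -13/24), radius 1/60; t3: center (-1/24, -1/2), radius 1/54; t4: center (1/12, -5/12), radius 1/72 and the second t1: center (-1/4, 1/2), radius 1/10; t2: center (2/9, -2/9), radius 1/81; t3: center (5/18, -1/4), radius 1/81; t4: center (1/2, -1/2), radius 1/9

The first composite normalizes to t1: center (1/2, 1/2), radius 1/8; t2: center (0, -13/24), radius 1/60; t3: center (-1/24, -1/2), radius 1/54; t4: center (1/12, -5/12), radius 1/72
The second composite normalizes to t1: center (-1/4, 1/2), radius 1/10; t2: center (2/9, -2/9), radius 1/81; t3: center (5/18, -1/4), radius 1/81; t4: center (1/2, -1/2), radius 1/9
Distinct normal forms: not equal.


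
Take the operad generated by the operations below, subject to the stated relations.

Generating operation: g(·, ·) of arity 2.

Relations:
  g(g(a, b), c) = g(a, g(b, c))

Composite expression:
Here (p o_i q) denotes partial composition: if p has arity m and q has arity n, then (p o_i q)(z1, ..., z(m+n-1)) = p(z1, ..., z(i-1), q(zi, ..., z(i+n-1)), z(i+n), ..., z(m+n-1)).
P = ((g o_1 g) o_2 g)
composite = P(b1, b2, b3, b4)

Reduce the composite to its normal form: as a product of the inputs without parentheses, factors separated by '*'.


Key point: g is associative — brackets drop, the b-order remains.
g(b2, b3) linearizes to b2 * b3
g(b1, g(b2, b3)) linearizes to b1 * b2 * b3
g(g(b1, g(b2, b3)), b4) linearizes to b1 * b2 * b3 * b4

b1 * b2 * b3 * b4


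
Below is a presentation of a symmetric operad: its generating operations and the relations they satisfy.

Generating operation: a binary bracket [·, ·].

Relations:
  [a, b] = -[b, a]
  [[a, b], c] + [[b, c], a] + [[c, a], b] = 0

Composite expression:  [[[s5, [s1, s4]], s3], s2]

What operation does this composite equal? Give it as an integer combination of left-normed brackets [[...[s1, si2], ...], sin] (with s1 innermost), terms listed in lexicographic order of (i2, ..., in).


-[[[[s1, s4], s5], s3], s2]

Antisymmetry and Jacobi reduce to s1-anchored left-normed brackets.
Composite bracket: [[[s5, [s1, s4]], s3], s2]
The bracket unfolds into 16 signed words via [a, b] = ab - ba (2^4 = 16).
Coefficients come from the s1-initial words:
  the word s1s4s5s3s2 carries sign -1 and contributes -[[[[s1, s4], s5], s3], s2]


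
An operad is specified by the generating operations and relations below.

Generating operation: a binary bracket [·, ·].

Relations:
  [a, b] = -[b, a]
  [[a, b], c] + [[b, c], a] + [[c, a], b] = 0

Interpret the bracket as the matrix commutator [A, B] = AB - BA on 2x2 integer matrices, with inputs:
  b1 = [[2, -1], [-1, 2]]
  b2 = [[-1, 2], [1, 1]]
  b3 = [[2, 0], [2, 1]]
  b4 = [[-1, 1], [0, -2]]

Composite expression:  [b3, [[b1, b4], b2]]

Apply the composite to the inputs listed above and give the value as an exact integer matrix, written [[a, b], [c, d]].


[b1, b4] = [[1, 1], [-1, -1]]
[[b1, b4], b2] = [[3, 6], [0, -3]]
[b3, [[b1, b4], b2]] = [[-12, 6], [12, 12]]

[[-12, 6], [12, 12]]


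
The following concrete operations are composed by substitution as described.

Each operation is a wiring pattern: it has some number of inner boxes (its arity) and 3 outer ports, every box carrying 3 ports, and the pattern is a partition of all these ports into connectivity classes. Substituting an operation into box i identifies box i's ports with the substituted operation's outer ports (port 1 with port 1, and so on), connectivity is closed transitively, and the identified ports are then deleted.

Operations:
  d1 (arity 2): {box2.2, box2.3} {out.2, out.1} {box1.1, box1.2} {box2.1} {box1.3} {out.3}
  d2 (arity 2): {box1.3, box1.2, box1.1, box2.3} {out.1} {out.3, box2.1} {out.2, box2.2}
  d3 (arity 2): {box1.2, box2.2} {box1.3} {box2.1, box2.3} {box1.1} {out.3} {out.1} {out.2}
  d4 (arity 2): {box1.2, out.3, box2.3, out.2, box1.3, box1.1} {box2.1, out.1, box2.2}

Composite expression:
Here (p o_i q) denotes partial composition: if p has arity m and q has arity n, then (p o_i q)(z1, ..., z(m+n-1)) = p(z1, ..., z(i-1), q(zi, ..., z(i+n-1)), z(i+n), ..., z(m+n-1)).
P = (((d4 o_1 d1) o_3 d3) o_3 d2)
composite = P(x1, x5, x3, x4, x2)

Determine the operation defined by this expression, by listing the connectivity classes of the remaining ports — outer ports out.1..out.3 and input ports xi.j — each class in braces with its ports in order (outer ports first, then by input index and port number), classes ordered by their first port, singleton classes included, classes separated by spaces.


{out.1} {out.2, out.3} {x1.1, x1.2} {x1.3} {x2.1, x2.3} {x2.2, x4.2} {x3.1, x3.2, x3.3, x4.3} {x4.1} {x5.1} {x5.2, x5.3}

Treat the ports identified at d4 as solder joints: merge, then drop.
stage d1: inputs (x1, x5), connectivity {out.1, out.2} {out.3} {x1.1, x1.2} {x1.3} {x5.1} {x5.2, x5.3}, out.j its boundary
stage d2: inputs (x3, x4), connectivity {out.1} {out.2, x4.2} {out.3, x4.1} {x3.1, x3.2, x3.3, x4.3}, out.j its boundary
stage d3: inputs (x3, x4, x2), connectivity {out.1} {out.2} {out.3} {x2.1, x2.3} {x2.2, x4.2} {x3.1, x3.2, x3.3, x4.3} {x4.1}, out.j its boundary
stage d4: inputs (x1, x5, x3, x4, x2), connectivity {out.1} {out.2, out.3} {x1.1, x1.2} {x1.3} {x2.1, x2.3} {x2.2, x4.2} {x3.1, x3.2, x3.3, x4.3} {x4.1} {x5.1} {x5.2, x5.3}, out.j its boundary


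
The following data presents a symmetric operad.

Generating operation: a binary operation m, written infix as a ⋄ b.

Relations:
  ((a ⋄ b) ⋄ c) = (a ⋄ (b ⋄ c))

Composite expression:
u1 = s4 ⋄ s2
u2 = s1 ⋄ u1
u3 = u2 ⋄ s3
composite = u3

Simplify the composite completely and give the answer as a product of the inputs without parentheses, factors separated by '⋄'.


s1 ⋄ s4 ⋄ s2 ⋄ s3

Key point: m is associative — brackets drop, the s-order remains.
(s4 ⋄ s2) reduces to s4 ⋄ s2
(s1 ⋄ (s4 ⋄ s2)) reduces to s1 ⋄ s4 ⋄ s2
((s1 ⋄ (s4 ⋄ s2)) ⋄ s3) reduces to s1 ⋄ s4 ⋄ s2 ⋄ s3


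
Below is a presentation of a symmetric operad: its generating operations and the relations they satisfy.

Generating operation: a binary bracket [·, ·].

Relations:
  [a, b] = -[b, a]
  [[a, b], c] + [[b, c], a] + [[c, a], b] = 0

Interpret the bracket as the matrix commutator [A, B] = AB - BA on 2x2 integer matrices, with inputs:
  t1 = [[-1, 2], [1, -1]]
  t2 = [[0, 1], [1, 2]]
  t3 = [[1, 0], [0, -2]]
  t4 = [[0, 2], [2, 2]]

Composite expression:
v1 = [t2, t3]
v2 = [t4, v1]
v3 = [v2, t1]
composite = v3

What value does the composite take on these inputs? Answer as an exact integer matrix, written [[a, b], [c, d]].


[[-6, 48], [-24, 6]]


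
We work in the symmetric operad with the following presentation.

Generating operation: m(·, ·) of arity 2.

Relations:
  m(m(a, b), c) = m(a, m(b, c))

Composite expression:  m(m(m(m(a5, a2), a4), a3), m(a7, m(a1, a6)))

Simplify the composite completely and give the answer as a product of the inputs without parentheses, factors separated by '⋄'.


a5 ⋄ a2 ⋄ a4 ⋄ a3 ⋄ a7 ⋄ a1 ⋄ a6

Under associativity of m, the answer is the a's in reading order.
m(a5, a2) collapses to a5 ⋄ a2
m(m(a5, a2), a4) collapses to a5 ⋄ a2 ⋄ a4
m(m(m(a5, a2), a4), a3) collapses to a5 ⋄ a2 ⋄ a4 ⋄ a3
m(a1, a6) collapses to a1 ⋄ a6
m(a7, m(a1, a6)) collapses to a7 ⋄ a1 ⋄ a6
m(m(m(m(a5, a2), a4), a3), m(a7, m(a1, a6))) collapses to a5 ⋄ a2 ⋄ a4 ⋄ a3 ⋄ a7 ⋄ a1 ⋄ a6


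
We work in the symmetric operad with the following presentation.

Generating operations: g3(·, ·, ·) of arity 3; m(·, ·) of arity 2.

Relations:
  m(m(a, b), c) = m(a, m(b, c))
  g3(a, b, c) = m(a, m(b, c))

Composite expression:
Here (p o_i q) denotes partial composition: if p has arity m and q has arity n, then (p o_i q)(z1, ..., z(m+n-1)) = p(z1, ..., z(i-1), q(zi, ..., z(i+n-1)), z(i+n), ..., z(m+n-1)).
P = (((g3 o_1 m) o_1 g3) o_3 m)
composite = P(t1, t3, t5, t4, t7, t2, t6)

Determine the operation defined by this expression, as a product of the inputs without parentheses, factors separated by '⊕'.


t1 ⊕ t3 ⊕ t5 ⊕ t4 ⊕ t7 ⊕ t2 ⊕ t6

Every regrouping of g3 is equal, so read the t-inputs in written order.
m(t5, t4) reduces to t5 ⊕ t4
g3(t1, t3, m(t5, t4)) reduces to t1 ⊕ t3 ⊕ t5 ⊕ t4
m(g3(t1, t3, m(t5, t4)), t7) reduces to t1 ⊕ t3 ⊕ t5 ⊕ t4 ⊕ t7
g3(m(g3(t1, t3, m(t5, t4)), t7), t2, t6) reduces to t1 ⊕ t3 ⊕ t5 ⊕ t4 ⊕ t7 ⊕ t2 ⊕ t6


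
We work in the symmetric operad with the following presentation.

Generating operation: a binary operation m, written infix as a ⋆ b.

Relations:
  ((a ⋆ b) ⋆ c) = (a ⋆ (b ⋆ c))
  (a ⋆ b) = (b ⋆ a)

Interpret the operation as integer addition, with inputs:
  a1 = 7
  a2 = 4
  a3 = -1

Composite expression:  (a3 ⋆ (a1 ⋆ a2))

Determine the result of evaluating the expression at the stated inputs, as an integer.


10


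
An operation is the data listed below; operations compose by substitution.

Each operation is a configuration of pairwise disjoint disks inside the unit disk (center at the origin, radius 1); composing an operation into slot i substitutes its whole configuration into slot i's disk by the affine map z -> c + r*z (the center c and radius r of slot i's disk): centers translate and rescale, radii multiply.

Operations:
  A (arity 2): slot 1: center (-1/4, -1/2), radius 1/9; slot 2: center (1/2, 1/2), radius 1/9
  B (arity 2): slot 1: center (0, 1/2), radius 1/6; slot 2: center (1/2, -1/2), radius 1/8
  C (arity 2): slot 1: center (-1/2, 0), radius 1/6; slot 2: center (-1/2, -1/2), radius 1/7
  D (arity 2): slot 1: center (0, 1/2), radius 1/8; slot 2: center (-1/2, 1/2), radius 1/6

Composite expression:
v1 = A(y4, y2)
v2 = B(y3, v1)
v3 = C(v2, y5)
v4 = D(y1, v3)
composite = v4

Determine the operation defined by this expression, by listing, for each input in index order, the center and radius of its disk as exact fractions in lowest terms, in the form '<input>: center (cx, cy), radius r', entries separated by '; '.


Each y-disk chains the slot maps above it in D; radii multiply.
tracing y1 down its 1-map path: center (0, 1/2), radius 1/8
tracing y3 down its 3-map path: center (-7/12, 37/72), radius 1/216
tracing y4 down its 4-map path: center (-73/128, 31/64), radius 1/2592
tracing y2 down its 4-map path: center (-109/192, 281/576), radius 1/2592
tracing y5 down its 2-map path: center (-7/12, 5/12), radius 1/42

y1: center (0, 1/2), radius 1/8; y2: center (-109/192, 281/576), radius 1/2592; y3: center (-7/12, 37/72), radius 1/216; y4: center (-73/128, 31/64), radius 1/2592; y5: center (-7/12, 5/12), radius 1/42


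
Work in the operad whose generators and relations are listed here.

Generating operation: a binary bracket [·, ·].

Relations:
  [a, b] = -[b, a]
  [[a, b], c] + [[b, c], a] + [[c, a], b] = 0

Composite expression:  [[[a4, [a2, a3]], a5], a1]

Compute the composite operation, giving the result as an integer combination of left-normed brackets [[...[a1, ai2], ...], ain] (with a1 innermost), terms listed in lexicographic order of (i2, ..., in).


[[[[a1, a2], a3], a4], a5] - [[[[a1, a3], a2], a4], a5] - [[[[a1, a4], a2], a3], a5] + [[[[a1, a4], a3], a2], a5] - [[[[a1, a5], a2], a3], a4] + [[[[a1, a5], a3], a2], a4] + [[[[a1, a5], a4], a2], a3] - [[[[a1, a5], a4], a3], a2]


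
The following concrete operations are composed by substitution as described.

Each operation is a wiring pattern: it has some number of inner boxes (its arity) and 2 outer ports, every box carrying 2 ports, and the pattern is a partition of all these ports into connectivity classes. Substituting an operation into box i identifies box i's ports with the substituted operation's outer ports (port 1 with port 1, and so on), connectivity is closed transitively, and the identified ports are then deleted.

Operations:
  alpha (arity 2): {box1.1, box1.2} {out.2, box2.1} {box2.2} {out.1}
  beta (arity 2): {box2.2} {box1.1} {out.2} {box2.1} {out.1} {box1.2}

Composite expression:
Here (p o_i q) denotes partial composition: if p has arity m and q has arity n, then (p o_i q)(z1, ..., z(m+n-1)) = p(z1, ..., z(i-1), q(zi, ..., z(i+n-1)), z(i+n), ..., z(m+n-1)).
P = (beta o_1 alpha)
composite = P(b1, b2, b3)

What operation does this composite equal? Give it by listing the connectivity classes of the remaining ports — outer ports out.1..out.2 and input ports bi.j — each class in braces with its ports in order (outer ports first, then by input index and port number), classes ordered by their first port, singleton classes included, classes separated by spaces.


Connectivity passes through glued beta-boundaries; trace each wire chain.
after alpha, the pattern on (b1, b2) reads {out.1} {out.2, b2.1} {b1.1, b1.2} {b2.2} (out.j = its outer ports)
after beta, the pattern on (b1, b2, b3) reads {out.1} {out.2} {b1.1, b1.2} {b2.1} {b2.2} {b3.1} {b3.2} (out.j = its outer ports)

{out.1} {out.2} {b1.1, b1.2} {b2.1} {b2.2} {b3.1} {b3.2}


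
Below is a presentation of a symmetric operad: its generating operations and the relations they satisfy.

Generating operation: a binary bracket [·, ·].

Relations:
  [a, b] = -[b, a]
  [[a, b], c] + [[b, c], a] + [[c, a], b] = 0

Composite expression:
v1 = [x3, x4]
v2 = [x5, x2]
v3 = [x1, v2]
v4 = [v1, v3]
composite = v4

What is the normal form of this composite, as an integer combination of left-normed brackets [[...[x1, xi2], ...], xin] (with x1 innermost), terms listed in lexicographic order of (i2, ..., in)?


[[[[x1, x2], x5], x3], x4] - [[[[x1, x2], x5], x4], x3] - [[[[x1, x5], x2], x3], x4] + [[[[x1, x5], x2], x4], x3]


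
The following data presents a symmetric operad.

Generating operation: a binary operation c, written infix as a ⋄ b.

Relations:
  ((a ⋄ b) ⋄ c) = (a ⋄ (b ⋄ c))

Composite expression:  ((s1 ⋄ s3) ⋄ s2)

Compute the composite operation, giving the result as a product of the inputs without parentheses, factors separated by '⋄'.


s1 ⋄ s3 ⋄ s2

Key point: c is associative — brackets drop, the s-order remains.
(s1 ⋄ s3) unparenthesizes to s1 ⋄ s3
((s1 ⋄ s3) ⋄ s2) unparenthesizes to s1 ⋄ s3 ⋄ s2


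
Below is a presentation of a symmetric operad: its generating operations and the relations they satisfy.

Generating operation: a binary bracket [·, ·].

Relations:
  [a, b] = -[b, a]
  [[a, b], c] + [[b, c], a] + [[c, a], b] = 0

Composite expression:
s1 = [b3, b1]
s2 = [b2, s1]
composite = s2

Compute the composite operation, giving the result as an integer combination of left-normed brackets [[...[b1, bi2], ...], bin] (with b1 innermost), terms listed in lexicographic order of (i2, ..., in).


[[b1, b3], b2]

Antisymmetry and Jacobi reduce to b1-anchored left-normed brackets.
Composite bracket: [b2, [b3, b1]]
Full expansion: 4 signed words from ab - ba (2^2 = 4).
Only words starting with b1 matter:
  from b1b3b2, sign +1: term +[[b1, b3], b2]


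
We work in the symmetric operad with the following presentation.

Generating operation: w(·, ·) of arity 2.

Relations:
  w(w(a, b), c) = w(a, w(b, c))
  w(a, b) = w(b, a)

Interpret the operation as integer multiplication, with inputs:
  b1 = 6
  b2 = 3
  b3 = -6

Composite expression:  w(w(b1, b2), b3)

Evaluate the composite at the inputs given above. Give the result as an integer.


w(b1, b2) = 18
w(w(b1, b2), b3) = -108

-108


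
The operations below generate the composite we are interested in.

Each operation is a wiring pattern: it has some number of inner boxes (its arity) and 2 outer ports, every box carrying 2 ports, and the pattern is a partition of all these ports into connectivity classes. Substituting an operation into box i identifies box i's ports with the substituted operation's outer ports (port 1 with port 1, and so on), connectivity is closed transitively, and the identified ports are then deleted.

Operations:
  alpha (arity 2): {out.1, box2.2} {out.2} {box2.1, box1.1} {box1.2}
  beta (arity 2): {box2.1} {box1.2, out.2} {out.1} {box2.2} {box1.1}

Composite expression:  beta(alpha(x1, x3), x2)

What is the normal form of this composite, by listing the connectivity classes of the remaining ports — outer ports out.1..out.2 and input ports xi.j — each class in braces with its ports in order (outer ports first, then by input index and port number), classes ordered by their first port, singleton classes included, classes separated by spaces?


{out.1} {out.2} {x1.1, x3.1} {x1.2} {x2.1} {x2.2} {x3.2}

Substituting into beta glues patterns; closure does the rest.
stage alpha: inputs (x1, x3), connectivity {out.1, x3.2} {out.2} {x1.1, x3.1} {x1.2}, out.j its boundary
stage beta: inputs (x1, x3, x2), connectivity {out.1} {out.2} {x1.1, x3.1} {x1.2} {x2.1} {x2.2} {x3.2}, out.j its boundary


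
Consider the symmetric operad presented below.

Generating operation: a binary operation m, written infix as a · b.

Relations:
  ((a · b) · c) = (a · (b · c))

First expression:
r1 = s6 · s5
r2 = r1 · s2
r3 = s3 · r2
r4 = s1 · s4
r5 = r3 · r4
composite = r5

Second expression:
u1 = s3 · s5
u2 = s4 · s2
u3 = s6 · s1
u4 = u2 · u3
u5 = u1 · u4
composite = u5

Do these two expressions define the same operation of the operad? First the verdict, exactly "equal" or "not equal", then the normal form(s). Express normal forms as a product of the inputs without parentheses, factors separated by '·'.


not equal — first s3 · s6 · s5 · s2 · s1 · s4, second s3 · s5 · s4 · s2 · s6 · s1

The first expression reduces to s3 · s6 · s5 · s2 · s1 · s4
The second expression reduces to s3 · s5 · s4 · s2 · s6 · s1
The forms do not match — not equal.


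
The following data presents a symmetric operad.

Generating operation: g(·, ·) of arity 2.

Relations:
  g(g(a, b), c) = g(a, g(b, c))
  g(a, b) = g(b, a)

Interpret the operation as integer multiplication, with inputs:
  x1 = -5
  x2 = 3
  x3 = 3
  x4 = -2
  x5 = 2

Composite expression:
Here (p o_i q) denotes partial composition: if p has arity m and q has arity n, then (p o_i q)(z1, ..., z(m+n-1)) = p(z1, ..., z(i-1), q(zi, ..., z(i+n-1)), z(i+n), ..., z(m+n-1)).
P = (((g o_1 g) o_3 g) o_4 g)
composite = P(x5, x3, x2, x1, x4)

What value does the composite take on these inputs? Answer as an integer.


g(x5, x3) = 6
g(x1, x4) = 10
g(x2, g(x1, x4)) = 30
g(g(x5, x3), g(x2, g(x1, x4))) = 180

180


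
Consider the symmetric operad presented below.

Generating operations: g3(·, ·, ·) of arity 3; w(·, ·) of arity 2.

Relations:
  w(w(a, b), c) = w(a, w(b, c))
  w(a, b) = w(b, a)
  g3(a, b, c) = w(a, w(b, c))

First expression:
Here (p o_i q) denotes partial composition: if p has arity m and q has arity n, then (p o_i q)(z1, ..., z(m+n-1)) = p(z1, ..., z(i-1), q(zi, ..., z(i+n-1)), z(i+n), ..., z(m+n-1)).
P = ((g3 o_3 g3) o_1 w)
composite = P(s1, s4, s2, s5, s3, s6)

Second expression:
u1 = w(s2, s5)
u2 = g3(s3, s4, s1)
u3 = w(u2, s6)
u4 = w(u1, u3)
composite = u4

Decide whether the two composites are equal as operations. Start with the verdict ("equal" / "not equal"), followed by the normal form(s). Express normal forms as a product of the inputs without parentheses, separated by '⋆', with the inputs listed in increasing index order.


equal; both compose to s1 ⋆ s2 ⋆ s3 ⋆ s4 ⋆ s5 ⋆ s6

Reducing the first expression gives s1 ⋆ s2 ⋆ s3 ⋆ s4 ⋆ s5 ⋆ s6
Reducing the second expression gives s1 ⋆ s2 ⋆ s3 ⋆ s4 ⋆ s5 ⋆ s6
The forms coincide; equal.


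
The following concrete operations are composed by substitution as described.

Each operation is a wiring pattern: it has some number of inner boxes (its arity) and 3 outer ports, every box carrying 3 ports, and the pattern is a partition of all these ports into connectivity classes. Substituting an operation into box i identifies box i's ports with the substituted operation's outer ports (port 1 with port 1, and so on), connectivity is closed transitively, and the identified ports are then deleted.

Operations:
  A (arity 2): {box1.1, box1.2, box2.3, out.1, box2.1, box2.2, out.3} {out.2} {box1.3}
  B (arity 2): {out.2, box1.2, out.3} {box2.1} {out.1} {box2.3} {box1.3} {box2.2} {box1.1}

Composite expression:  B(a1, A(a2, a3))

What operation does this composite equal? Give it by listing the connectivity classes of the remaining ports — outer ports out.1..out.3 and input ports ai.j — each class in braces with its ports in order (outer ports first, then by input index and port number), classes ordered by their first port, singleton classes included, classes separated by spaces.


{out.1} {out.2, out.3, a1.2} {a1.1} {a1.3} {a2.1, a2.2, a3.1, a3.2, a3.3} {a2.3}


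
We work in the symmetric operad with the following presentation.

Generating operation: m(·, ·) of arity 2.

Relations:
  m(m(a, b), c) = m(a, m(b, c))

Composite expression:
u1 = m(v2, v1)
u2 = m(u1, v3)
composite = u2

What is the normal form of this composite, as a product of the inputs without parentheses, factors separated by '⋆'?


v2 ⋆ v1 ⋆ v3


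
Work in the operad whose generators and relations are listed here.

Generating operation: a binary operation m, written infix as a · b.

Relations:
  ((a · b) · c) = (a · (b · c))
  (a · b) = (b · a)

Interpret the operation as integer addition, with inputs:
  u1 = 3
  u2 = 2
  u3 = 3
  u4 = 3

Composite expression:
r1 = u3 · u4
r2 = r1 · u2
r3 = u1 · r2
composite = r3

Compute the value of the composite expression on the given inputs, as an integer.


11

(u3 · u4) = 6
((u3 · u4) · u2) = 8
(u1 · ((u3 · u4) · u2)) = 11


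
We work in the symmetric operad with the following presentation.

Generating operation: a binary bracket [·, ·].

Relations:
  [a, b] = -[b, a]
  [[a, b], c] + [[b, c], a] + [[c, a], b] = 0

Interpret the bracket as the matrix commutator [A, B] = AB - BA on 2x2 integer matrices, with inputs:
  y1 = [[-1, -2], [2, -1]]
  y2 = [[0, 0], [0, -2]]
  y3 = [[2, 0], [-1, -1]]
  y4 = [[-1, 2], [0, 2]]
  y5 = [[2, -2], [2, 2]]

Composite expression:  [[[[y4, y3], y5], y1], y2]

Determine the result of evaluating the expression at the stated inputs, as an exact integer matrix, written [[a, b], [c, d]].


[[0, -144], [144, 0]]

[y4, y3] = [[-2, -6], [-3, 2]]
[[y4, y3], y5] = [[-18, 8], [8, 18]]
[[[y4, y3], y5], y1] = [[32, 72], [72, -32]]
[[[[y4, y3], y5], y1], y2] = [[0, -144], [144, 0]]


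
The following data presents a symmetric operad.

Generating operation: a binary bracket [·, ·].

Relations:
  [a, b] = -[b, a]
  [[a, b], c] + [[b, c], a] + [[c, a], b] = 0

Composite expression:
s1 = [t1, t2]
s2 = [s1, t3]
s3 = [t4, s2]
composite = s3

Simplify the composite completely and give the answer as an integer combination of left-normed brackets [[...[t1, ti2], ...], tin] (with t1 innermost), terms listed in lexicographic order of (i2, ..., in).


Skip Jacobi rewriting: expand, keep t1-initial words, read off terms.
Composite bracket: [t4, [[t1, t2], t3]]
Each bracket splits as ab - ba, giving 8 signed words (2^3 = 8).
Words beginning with t1 determine it all:
  word t1t2t3t4 has sign -1, contributing -[[[t1, t2], t3], t4]

-[[[t1, t2], t3], t4]


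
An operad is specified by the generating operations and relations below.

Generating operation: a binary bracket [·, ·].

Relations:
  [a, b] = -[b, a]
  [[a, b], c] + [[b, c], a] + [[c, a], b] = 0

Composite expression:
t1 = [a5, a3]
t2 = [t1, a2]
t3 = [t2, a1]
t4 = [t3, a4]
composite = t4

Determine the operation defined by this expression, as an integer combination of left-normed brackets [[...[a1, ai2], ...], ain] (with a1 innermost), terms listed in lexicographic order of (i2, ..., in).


-[[[[a1, a2], a3], a5], a4] + [[[[a1, a2], a5], a3], a4] + [[[[a1, a3], a5], a2], a4] - [[[[a1, a5], a3], a2], a4]

Expand each bracket as ab - ba; the a1-initial words give the coefficients.
Composite bracket: [[[[a5, a3], a2], a1], a4]
Each bracket splits as ab - ba, giving 16 signed words (2^4 = 16).
Keep just the words that open with a1:
  the word a1a2a3a5a4 carries sign -1 and contributes -[[[[a1, a2], a3], a5], a4]
  the word a1a2a5a3a4 carries sign +1 and contributes +[[[[a1, a2], a5], a3], a4]
  the word a1a3a5a2a4 carries sign +1 and contributes +[[[[a1, a3], a5], a2], a4]
  the word a1a5a3a2a4 carries sign -1 and contributes -[[[[a1, a5], a3], a2], a4]


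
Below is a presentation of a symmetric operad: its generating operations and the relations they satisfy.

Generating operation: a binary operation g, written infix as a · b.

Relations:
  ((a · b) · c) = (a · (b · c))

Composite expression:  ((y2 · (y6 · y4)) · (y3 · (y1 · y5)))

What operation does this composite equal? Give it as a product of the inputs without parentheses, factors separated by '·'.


y2 · y6 · y4 · y3 · y1 · y5

The g-tree's shape is irrelevant; the y-reading-order decides.
(y6 · y4) spells out as y6 · y4
(y2 · (y6 · y4)) spells out as y2 · y6 · y4
(y1 · y5) spells out as y1 · y5
(y3 · (y1 · y5)) spells out as y3 · y1 · y5
((y2 · (y6 · y4)) · (y3 · (y1 · y5))) spells out as y2 · y6 · y4 · y3 · y1 · y5


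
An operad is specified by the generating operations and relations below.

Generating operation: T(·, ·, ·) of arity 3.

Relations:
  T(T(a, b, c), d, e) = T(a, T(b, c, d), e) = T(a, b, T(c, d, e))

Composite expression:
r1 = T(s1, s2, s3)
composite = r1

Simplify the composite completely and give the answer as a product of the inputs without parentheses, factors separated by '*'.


Associativity of T dissolves the nesting; only the s-input order survives.
T(s1, s2, s3) flattens to s1 * s2 * s3

s1 * s2 * s3


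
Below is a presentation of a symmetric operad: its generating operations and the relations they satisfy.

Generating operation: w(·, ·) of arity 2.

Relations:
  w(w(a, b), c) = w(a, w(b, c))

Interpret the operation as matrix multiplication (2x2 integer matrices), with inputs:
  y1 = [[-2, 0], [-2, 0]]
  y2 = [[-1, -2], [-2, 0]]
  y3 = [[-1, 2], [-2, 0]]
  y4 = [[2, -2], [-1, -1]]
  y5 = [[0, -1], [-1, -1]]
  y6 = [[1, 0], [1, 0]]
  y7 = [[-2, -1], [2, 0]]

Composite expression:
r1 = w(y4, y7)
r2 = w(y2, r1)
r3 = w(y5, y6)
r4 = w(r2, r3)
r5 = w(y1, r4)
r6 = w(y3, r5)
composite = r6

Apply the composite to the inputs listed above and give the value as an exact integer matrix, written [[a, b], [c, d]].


w(y4, y7) = [[-8, -2], [0, 1]]
w(y2, w(y4, y7)) = [[8, 0], [16, 4]]
w(y5, y6) = [[-1, 0], [-2, 0]]
w(w(y2, w(y4, y7)), w(y5, y6)) = [[-8, 0], [-24, 0]]
w(y1, w(w(y2, w(y4, y7)), w(y5, y6))) = [[16, 0], [16, 0]]
w(y3, w(y1, w(w(y2, w(y4, y7)), w(y5, y6)))) = [[16, 0], [-32, 0]]

[[16, 0], [-32, 0]]


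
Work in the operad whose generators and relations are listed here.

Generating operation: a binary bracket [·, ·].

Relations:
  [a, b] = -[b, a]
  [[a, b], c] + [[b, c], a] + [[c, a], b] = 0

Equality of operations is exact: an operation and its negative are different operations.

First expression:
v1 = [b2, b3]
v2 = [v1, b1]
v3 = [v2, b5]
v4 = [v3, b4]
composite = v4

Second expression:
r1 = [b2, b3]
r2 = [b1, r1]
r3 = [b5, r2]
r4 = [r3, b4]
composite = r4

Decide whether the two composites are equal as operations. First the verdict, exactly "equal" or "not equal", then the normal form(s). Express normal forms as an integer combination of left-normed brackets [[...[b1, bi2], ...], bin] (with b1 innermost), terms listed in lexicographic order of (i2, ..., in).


equal — both sides give -[[[[b1, b2], b3], b5], b4] + [[[[b1, b3], b2], b5], b4]

The first expression, normalized: -[[[[b1, b2], b3], b5], b4] + [[[[b1, b3], b2], b5], b4]
The second expression, normalized: -[[[[b1, b2], b3], b5], b4] + [[[[b1, b3], b2], b5], b4]
Both agree, so they are equal.


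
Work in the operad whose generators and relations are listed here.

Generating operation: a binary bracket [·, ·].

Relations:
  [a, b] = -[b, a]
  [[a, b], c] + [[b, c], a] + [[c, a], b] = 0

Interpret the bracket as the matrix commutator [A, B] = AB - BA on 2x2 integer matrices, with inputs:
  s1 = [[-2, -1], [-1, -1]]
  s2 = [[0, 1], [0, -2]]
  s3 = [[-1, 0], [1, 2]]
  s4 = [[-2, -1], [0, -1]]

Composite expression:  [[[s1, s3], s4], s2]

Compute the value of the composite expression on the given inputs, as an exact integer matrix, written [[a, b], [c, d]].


[[4, 10], [-8, -4]]

[s1, s3] = [[-1, -3], [4, 1]]
[[s1, s3], s4] = [[4, -1], [-4, -4]]
[[[s1, s3], s4], s2] = [[4, 10], [-8, -4]]


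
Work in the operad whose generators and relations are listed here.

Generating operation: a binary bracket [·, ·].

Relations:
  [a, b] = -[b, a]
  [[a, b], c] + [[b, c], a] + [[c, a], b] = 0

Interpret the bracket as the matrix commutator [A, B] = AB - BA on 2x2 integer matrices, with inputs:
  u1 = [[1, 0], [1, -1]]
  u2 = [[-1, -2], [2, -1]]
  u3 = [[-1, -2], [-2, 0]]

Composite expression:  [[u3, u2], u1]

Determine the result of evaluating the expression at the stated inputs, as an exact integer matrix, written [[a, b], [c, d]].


[[2, -4], [20, -2]]

[u3, u2] = [[-8, 2], [2, 8]]
[[u3, u2], u1] = [[2, -4], [20, -2]]


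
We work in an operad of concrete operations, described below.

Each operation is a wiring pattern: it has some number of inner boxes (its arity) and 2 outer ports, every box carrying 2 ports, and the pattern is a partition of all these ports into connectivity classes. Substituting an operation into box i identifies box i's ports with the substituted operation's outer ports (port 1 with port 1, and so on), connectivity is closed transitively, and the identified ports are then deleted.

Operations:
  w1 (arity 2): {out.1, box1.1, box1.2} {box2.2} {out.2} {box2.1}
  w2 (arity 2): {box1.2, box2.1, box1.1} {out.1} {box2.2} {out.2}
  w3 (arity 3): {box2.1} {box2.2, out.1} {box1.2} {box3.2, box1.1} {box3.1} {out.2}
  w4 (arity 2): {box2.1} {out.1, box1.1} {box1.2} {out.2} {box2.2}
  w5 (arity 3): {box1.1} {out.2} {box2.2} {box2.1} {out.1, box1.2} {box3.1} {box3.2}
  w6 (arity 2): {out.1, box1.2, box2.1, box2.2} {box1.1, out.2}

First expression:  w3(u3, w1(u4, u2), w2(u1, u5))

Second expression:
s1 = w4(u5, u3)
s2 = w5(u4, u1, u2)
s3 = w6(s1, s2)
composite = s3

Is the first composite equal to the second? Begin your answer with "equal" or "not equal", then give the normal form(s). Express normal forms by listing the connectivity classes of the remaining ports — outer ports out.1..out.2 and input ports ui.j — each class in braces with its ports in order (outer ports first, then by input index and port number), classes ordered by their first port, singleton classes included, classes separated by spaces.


Reducing the first expression gives {out.1} {out.2} {u1.1, u1.2, u5.1} {u2.1} {u2.2} {u3.1} {u3.2} {u4.1, u4.2} {u5.2}
Reducing the second expression gives {out.1, u4.2} {out.2, u5.1} {u1.1} {u1.2} {u2.1} {u2.2} {u3.1} {u3.2} {u4.1} {u5.2}
No match — not equal.

not equal; the first gives {out.1} {out.2} {u1.1, u1.2, u5.1} {u2.1} {u2.2} {u3.1} {u3.2} {u4.1, u4.2} {u5.2} and the second {out.1, u4.2} {out.2, u5.1} {u1.1} {u1.2} {u2.1} {u2.2} {u3.1} {u3.2} {u4.1} {u5.2}
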